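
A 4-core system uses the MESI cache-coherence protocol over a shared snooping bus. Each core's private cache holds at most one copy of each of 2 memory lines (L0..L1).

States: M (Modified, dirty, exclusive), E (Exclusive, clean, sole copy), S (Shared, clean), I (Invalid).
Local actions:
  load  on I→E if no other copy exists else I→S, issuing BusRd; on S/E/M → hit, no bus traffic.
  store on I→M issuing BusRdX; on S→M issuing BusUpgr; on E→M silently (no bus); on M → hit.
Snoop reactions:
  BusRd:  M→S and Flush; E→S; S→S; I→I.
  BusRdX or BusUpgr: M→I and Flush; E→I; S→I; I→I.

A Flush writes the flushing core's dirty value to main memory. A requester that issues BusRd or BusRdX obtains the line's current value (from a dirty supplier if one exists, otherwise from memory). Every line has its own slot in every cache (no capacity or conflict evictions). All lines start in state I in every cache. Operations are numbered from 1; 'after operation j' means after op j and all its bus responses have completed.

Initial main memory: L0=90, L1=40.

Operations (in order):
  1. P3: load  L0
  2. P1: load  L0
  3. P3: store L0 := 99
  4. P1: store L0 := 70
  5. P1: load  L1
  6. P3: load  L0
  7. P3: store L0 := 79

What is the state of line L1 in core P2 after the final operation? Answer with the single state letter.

[1] P3: load  L0 | P0:I, P1:I, P2:I, P3:E(90) | bus: BusRd
[2] P1: load  L0 | P0:I, P1:S(90), P2:I, P3:S(90) | bus: BusRd
[3] P3: store L0 := 99 | P0:I, P1:I, P2:I, P3:M(99) | bus: BusUpgr
[4] P1: store L0 := 70 | P0:I, P1:M(70), P2:I, P3:I | bus: BusRdX,Flush
[5] P1: load  L1 | P0:I, P1:E(40), P2:I, P3:I | bus: BusRd
[6] P3: load  L0 | P0:I, P1:S(70), P2:I, P3:S(70) | bus: BusRd,Flush
[7] P3: store L0 := 79 | P0:I, P1:I, P2:I, P3:M(79) | bus: BusUpgr

state = I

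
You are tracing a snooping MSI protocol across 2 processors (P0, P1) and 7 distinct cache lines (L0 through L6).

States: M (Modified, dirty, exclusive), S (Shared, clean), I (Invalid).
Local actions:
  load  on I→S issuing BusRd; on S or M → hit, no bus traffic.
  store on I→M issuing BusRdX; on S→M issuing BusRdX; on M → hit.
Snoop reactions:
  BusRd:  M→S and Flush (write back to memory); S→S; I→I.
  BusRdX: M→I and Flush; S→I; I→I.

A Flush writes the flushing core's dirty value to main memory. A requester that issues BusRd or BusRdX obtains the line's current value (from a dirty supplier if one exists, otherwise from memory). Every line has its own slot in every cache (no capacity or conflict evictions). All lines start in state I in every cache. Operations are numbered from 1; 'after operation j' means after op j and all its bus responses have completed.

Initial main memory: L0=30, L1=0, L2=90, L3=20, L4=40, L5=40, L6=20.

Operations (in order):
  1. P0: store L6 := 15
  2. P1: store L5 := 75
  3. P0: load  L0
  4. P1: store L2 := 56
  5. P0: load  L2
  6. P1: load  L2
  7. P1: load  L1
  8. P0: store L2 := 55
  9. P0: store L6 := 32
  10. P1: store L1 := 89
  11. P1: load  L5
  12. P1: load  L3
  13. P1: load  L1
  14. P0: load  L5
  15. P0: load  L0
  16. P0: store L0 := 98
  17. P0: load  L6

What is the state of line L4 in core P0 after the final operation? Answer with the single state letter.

state = I

1. P0: store L6 := 15  bus=[BusRdX]  L6: P0=M P1=I  mem[L6]=20
2. P1: store L5 := 75  bus=[BusRdX]  L5: P0=I P1=M  mem[L5]=40
3. P0: load  L0  bus=[BusRd]  L0: P0=S P1=I  mem[L0]=30
4. P1: store L2 := 56  bus=[BusRdX]  L2: P0=I P1=M  mem[L2]=90
5. P0: load  L2  bus=[BusRd,Flush]  L2: P0=S P1=S  mem[L2]=56
6. P1: load  L2  bus=[-]  L2: P0=S P1=S  mem[L2]=56
7. P1: load  L1  bus=[BusRd]  L1: P0=I P1=S  mem[L1]=0
8. P0: store L2 := 55  bus=[BusRdX]  L2: P0=M P1=I  mem[L2]=56
9. P0: store L6 := 32  bus=[-]  L6: P0=M P1=I  mem[L6]=20
10. P1: store L1 := 89  bus=[BusRdX]  L1: P0=I P1=M  mem[L1]=0
11. P1: load  L5  bus=[-]  L5: P0=I P1=M  mem[L5]=40
12. P1: load  L3  bus=[BusRd]  L3: P0=I P1=S  mem[L3]=20
13. P1: load  L1  bus=[-]  L1: P0=I P1=M  mem[L1]=0
14. P0: load  L5  bus=[BusRd,Flush]  L5: P0=S P1=S  mem[L5]=75
15. P0: load  L0  bus=[-]  L0: P0=S P1=I  mem[L0]=30
16. P0: store L0 := 98  bus=[BusRdX]  L0: P0=M P1=I  mem[L0]=30
17. P0: load  L6  bus=[-]  L6: P0=M P1=I  mem[L6]=20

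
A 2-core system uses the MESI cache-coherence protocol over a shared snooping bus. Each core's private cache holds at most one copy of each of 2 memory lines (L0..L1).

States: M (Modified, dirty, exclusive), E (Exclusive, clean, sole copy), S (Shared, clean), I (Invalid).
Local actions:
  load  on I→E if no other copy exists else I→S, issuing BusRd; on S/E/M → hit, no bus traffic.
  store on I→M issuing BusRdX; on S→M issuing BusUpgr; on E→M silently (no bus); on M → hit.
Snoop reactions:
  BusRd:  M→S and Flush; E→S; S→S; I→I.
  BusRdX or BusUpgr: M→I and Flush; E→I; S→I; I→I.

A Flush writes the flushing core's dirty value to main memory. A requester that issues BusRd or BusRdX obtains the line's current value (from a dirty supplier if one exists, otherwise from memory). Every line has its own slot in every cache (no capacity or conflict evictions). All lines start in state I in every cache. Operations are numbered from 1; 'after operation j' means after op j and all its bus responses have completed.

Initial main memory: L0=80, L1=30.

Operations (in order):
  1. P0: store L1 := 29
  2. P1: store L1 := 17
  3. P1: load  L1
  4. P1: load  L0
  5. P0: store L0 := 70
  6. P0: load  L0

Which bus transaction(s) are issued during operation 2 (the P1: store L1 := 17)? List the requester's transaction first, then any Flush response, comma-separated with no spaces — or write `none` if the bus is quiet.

  op1 P0: store L1 := 29 → M/I on L1; bus BusRdX; mem=30
  op2 P1: store L1 := 17 → I/M on L1; bus BusRdX Flush; mem=29
  op3 P1: load  L1 → I/M on L1; bus (none); mem=29
  op4 P1: load  L0 → I/E on L0; bus BusRd; mem=80
  op5 P0: store L0 := 70 → M/I on L0; bus BusRdX; mem=80
  op6 P0: load  L0 → M/I on L0; bus (none); mem=80

bus = BusRdX,Flush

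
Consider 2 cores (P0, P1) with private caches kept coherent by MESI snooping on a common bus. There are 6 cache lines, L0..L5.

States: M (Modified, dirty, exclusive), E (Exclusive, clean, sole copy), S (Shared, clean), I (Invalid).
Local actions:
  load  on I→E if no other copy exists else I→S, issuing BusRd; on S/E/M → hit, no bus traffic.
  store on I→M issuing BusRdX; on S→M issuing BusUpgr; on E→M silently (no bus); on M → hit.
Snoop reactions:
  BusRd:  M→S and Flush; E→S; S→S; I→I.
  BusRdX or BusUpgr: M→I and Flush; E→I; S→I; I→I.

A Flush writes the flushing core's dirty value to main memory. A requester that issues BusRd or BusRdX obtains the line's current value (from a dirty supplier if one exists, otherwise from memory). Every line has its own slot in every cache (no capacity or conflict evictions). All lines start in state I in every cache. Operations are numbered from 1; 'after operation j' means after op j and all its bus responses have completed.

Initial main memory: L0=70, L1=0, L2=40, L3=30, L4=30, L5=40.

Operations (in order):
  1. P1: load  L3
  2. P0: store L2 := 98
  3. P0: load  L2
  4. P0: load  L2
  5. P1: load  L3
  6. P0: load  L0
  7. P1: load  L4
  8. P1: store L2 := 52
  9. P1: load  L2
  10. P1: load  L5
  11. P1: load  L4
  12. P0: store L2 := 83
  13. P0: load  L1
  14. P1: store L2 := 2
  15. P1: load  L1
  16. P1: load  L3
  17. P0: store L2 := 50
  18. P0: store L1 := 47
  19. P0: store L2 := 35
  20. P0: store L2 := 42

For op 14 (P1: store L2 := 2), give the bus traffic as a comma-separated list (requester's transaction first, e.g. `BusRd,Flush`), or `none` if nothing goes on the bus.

step 1: P1: load  L3  ⟶  IE  (L3)  txn=BusRd  M[L3]=30
step 2: P0: store L2 := 98  ⟶  MI  (L2)  txn=BusRdX  M[L2]=40
step 3: P0: load  L2  ⟶  MI  (L2)  txn=∅  M[L2]=40
step 4: P0: load  L2  ⟶  MI  (L2)  txn=∅  M[L2]=40
step 5: P1: load  L3  ⟶  IE  (L3)  txn=∅  M[L3]=30
step 6: P0: load  L0  ⟶  EI  (L0)  txn=BusRd  M[L0]=70
step 7: P1: load  L4  ⟶  IE  (L4)  txn=BusRd  M[L4]=30
step 8: P1: store L2 := 52  ⟶  IM  (L2)  txn=BusRdX+Flush  M[L2]=98
step 9: P1: load  L2  ⟶  IM  (L2)  txn=∅  M[L2]=98
step 10: P1: load  L5  ⟶  IE  (L5)  txn=BusRd  M[L5]=40
step 11: P1: load  L4  ⟶  IE  (L4)  txn=∅  M[L4]=30
step 12: P0: store L2 := 83  ⟶  MI  (L2)  txn=BusRdX+Flush  M[L2]=52
step 13: P0: load  L1  ⟶  EI  (L1)  txn=BusRd  M[L1]=0
step 14: P1: store L2 := 2  ⟶  IM  (L2)  txn=BusRdX+Flush  M[L2]=83
step 15: P1: load  L1  ⟶  SS  (L1)  txn=BusRd  M[L1]=0
step 16: P1: load  L3  ⟶  IE  (L3)  txn=∅  M[L3]=30
step 17: P0: store L2 := 50  ⟶  MI  (L2)  txn=BusRdX+Flush  M[L2]=2
step 18: P0: store L1 := 47  ⟶  MI  (L1)  txn=BusUpgr  M[L1]=0
step 19: P0: store L2 := 35  ⟶  MI  (L2)  txn=∅  M[L2]=2
step 20: P0: store L2 := 42  ⟶  MI  (L2)  txn=∅  M[L2]=2

bus = BusRdX,Flush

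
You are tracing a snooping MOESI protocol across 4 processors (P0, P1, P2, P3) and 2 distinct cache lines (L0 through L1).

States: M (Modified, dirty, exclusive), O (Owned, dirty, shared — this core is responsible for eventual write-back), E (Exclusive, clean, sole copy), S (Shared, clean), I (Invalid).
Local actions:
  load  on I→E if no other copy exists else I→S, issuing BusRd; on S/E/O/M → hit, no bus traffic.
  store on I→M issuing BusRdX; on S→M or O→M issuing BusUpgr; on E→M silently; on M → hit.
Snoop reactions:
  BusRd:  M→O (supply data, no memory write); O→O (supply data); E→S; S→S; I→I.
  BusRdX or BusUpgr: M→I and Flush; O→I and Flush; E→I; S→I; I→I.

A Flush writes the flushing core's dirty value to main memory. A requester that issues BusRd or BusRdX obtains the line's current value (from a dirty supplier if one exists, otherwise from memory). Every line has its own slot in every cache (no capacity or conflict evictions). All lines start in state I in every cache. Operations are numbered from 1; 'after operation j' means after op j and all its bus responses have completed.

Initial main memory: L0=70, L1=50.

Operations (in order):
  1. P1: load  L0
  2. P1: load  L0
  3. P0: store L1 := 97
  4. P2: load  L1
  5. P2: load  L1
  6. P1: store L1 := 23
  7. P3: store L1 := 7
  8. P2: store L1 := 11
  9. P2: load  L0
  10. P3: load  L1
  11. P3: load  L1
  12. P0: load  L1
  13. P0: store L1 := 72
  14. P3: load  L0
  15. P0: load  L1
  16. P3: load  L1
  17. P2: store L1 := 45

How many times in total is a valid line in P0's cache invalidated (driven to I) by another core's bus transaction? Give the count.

1. P1: load  L0  bus=[BusRd]  L0: P0=I P1=E P2=I P3=I  mem[L0]=70
2. P1: load  L0  bus=[-]  L0: P0=I P1=E P2=I P3=I  mem[L0]=70
3. P0: store L1 := 97  bus=[BusRdX]  L1: P0=M P1=I P2=I P3=I  mem[L1]=50
4. P2: load  L1  bus=[BusRd]  L1: P0=O P1=I P2=S P3=I  mem[L1]=50
5. P2: load  L1  bus=[-]  L1: P0=O P1=I P2=S P3=I  mem[L1]=50
6. P1: store L1 := 23  bus=[BusRdX,Flush]  L1: P0=I P1=M P2=I P3=I  mem[L1]=97
7. P3: store L1 := 7  bus=[BusRdX,Flush]  L1: P0=I P1=I P2=I P3=M  mem[L1]=23
8. P2: store L1 := 11  bus=[BusRdX,Flush]  L1: P0=I P1=I P2=M P3=I  mem[L1]=7
9. P2: load  L0  bus=[BusRd]  L0: P0=I P1=S P2=S P3=I  mem[L0]=70
10. P3: load  L1  bus=[BusRd]  L1: P0=I P1=I P2=O P3=S  mem[L1]=7
11. P3: load  L1  bus=[-]  L1: P0=I P1=I P2=O P3=S  mem[L1]=7
12. P0: load  L1  bus=[BusRd]  L1: P0=S P1=I P2=O P3=S  mem[L1]=7
13. P0: store L1 := 72  bus=[BusUpgr,Flush]  L1: P0=M P1=I P2=I P3=I  mem[L1]=11
14. P3: load  L0  bus=[BusRd]  L0: P0=I P1=S P2=S P3=S  mem[L0]=70
15. P0: load  L1  bus=[-]  L1: P0=M P1=I P2=I P3=I  mem[L1]=11
16. P3: load  L1  bus=[BusRd]  L1: P0=O P1=I P2=I P3=S  mem[L1]=11
17. P2: store L1 := 45  bus=[BusRdX,Flush]  L1: P0=I P1=I P2=M P3=I  mem[L1]=72

invalidations = 2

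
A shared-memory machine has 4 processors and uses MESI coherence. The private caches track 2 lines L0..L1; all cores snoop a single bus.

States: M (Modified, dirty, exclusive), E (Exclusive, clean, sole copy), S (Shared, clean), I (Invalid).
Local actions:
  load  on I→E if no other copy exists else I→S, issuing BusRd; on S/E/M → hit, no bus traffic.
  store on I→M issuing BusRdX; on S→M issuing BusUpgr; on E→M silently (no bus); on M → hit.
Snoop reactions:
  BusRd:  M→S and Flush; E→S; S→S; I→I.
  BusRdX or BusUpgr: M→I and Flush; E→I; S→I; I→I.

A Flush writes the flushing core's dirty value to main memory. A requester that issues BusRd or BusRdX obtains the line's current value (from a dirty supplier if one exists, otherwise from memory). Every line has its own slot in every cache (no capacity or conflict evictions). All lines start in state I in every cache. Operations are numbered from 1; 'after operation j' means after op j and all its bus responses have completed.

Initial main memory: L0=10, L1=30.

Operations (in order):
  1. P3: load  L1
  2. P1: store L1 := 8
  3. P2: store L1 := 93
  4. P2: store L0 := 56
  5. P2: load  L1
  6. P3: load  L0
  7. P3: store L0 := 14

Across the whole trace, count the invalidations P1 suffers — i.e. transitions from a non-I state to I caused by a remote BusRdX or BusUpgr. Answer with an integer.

invalidations = 1

step 1: P3: load  L1  ⟶  IIIE  (L1)  txn=BusRd  M[L1]=30
step 2: P1: store L1 := 8  ⟶  IMII  (L1)  txn=BusRdX  M[L1]=30
step 3: P2: store L1 := 93  ⟶  IIMI  (L1)  txn=BusRdX+Flush  M[L1]=8
step 4: P2: store L0 := 56  ⟶  IIMI  (L0)  txn=BusRdX  M[L0]=10
step 5: P2: load  L1  ⟶  IIMI  (L1)  txn=∅  M[L1]=8
step 6: P3: load  L0  ⟶  IISS  (L0)  txn=BusRd+Flush  M[L0]=56
step 7: P3: store L0 := 14  ⟶  IIIM  (L0)  txn=BusUpgr  M[L0]=56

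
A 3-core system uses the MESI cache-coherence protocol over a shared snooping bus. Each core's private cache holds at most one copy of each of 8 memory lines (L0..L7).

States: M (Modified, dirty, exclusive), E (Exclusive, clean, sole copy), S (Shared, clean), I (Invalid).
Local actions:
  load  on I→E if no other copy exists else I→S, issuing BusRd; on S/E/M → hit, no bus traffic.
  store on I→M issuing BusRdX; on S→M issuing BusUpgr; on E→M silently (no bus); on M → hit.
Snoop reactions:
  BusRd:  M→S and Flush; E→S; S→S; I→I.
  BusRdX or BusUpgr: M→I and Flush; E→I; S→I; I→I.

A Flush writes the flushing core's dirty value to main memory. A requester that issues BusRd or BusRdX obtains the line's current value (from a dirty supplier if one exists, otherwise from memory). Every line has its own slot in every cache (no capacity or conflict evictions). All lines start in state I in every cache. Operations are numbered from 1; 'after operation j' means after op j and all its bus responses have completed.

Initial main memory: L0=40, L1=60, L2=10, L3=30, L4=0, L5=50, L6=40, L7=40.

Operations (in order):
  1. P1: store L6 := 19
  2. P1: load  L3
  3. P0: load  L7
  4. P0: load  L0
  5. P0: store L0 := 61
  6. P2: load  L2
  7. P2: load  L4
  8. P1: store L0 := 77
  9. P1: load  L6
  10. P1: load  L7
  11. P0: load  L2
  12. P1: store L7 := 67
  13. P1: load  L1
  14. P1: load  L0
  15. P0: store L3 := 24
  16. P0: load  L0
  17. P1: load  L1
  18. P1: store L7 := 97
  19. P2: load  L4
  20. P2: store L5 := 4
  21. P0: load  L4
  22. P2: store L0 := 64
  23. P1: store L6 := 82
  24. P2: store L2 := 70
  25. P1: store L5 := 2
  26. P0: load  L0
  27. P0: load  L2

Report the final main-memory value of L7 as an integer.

  op1 P1: store L6 := 19 → I/M/I on L6; bus BusRdX; mem=40
  op2 P1: load  L3 → I/E/I on L3; bus BusRd; mem=30
  op3 P0: load  L7 → E/I/I on L7; bus BusRd; mem=40
  op4 P0: load  L0 → E/I/I on L0; bus BusRd; mem=40
  op5 P0: store L0 := 61 → M/I/I on L0; bus (none); mem=40
  op6 P2: load  L2 → I/I/E on L2; bus BusRd; mem=10
  op7 P2: load  L4 → I/I/E on L4; bus BusRd; mem=0
  op8 P1: store L0 := 77 → I/M/I on L0; bus BusRdX Flush; mem=61
  op9 P1: load  L6 → I/M/I on L6; bus (none); mem=40
  op10 P1: load  L7 → S/S/I on L7; bus BusRd; mem=40
  op11 P0: load  L2 → S/I/S on L2; bus BusRd; mem=10
  op12 P1: store L7 := 67 → I/M/I on L7; bus BusUpgr; mem=40
  op13 P1: load  L1 → I/E/I on L1; bus BusRd; mem=60
  op14 P1: load  L0 → I/M/I on L0; bus (none); mem=61
  op15 P0: store L3 := 24 → M/I/I on L3; bus BusRdX; mem=30
  op16 P0: load  L0 → S/S/I on L0; bus BusRd Flush; mem=77
  op17 P1: load  L1 → I/E/I on L1; bus (none); mem=60
  op18 P1: store L7 := 97 → I/M/I on L7; bus (none); mem=40
  op19 P2: load  L4 → I/I/E on L4; bus (none); mem=0
  op20 P2: store L5 := 4 → I/I/M on L5; bus BusRdX; mem=50
  op21 P0: load  L4 → S/I/S on L4; bus BusRd; mem=0
  op22 P2: store L0 := 64 → I/I/M on L0; bus BusRdX; mem=77
  op23 P1: store L6 := 82 → I/M/I on L6; bus (none); mem=40
  op24 P2: store L2 := 70 → I/I/M on L2; bus BusUpgr; mem=10
  op25 P1: store L5 := 2 → I/M/I on L5; bus BusRdX Flush; mem=4
  op26 P0: load  L0 → S/I/S on L0; bus BusRd Flush; mem=64
  op27 P0: load  L2 → S/I/S on L2; bus BusRd Flush; mem=70

memory[L7] = 40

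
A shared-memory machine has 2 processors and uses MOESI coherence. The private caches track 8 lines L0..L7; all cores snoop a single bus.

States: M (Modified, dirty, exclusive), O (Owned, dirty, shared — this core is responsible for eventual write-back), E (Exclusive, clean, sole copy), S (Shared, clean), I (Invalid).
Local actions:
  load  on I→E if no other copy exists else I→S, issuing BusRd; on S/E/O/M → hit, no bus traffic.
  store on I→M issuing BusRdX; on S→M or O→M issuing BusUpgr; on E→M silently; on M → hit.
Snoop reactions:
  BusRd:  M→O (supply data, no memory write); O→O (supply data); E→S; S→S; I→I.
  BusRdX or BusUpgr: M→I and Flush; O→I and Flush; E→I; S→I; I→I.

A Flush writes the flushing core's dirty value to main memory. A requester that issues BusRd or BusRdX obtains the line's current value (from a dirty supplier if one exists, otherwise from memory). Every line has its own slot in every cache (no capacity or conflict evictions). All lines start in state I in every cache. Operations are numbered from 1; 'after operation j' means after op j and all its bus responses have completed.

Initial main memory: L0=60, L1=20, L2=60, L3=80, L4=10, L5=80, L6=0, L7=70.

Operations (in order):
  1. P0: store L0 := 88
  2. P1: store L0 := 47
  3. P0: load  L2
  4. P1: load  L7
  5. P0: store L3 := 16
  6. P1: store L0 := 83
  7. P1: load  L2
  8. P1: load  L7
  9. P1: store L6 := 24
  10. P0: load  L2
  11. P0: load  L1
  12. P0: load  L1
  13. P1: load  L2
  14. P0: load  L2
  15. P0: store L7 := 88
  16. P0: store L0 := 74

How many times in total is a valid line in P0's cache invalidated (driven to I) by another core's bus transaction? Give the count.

invalidations = 1

[1] P0: store L0 := 88 | P0:M(88), P1:I | bus: BusRdX
[2] P1: store L0 := 47 | P0:I, P1:M(47) | bus: BusRdX,Flush
[3] P0: load  L2 | P0:E(60), P1:I | bus: BusRd
[4] P1: load  L7 | P0:I, P1:E(70) | bus: BusRd
[5] P0: store L3 := 16 | P0:M(16), P1:I | bus: BusRdX
[6] P1: store L0 := 83 | P0:I, P1:M(83) | bus: none
[7] P1: load  L2 | P0:S(60), P1:S(60) | bus: BusRd
[8] P1: load  L7 | P0:I, P1:E(70) | bus: none
[9] P1: store L6 := 24 | P0:I, P1:M(24) | bus: BusRdX
[10] P0: load  L2 | P0:S(60), P1:S(60) | bus: none
[11] P0: load  L1 | P0:E(20), P1:I | bus: BusRd
[12] P0: load  L1 | P0:E(20), P1:I | bus: none
[13] P1: load  L2 | P0:S(60), P1:S(60) | bus: none
[14] P0: load  L2 | P0:S(60), P1:S(60) | bus: none
[15] P0: store L7 := 88 | P0:M(88), P1:I | bus: BusRdX
[16] P0: store L0 := 74 | P0:M(74), P1:I | bus: BusRdX,Flush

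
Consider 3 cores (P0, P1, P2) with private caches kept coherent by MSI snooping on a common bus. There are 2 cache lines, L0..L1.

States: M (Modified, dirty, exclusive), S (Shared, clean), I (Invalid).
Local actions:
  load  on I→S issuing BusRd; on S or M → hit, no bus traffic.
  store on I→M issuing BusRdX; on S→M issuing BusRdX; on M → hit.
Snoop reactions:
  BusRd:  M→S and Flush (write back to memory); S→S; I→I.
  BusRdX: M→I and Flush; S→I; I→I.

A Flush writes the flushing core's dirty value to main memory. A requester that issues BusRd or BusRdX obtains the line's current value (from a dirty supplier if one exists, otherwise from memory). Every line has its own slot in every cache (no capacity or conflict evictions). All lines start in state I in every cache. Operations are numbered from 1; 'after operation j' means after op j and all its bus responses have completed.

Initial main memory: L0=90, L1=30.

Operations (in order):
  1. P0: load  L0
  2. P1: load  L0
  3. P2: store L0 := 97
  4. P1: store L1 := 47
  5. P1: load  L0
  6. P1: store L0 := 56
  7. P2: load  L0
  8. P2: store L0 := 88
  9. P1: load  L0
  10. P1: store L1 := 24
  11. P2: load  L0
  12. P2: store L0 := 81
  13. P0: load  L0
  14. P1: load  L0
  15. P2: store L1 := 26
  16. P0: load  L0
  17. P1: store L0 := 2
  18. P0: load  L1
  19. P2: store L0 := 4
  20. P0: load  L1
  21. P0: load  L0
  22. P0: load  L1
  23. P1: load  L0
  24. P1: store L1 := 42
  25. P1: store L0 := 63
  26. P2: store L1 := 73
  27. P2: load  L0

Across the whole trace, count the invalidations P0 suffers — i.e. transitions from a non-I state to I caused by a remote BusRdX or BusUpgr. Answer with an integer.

1. P0: load  L0  bus=[BusRd]  L0: P0=S P1=I P2=I  mem[L0]=90
2. P1: load  L0  bus=[BusRd]  L0: P0=S P1=S P2=I  mem[L0]=90
3. P2: store L0 := 97  bus=[BusRdX]  L0: P0=I P1=I P2=M  mem[L0]=90
4. P1: store L1 := 47  bus=[BusRdX]  L1: P0=I P1=M P2=I  mem[L1]=30
5. P1: load  L0  bus=[BusRd,Flush]  L0: P0=I P1=S P2=S  mem[L0]=97
6. P1: store L0 := 56  bus=[BusRdX]  L0: P0=I P1=M P2=I  mem[L0]=97
7. P2: load  L0  bus=[BusRd,Flush]  L0: P0=I P1=S P2=S  mem[L0]=56
8. P2: store L0 := 88  bus=[BusRdX]  L0: P0=I P1=I P2=M  mem[L0]=56
9. P1: load  L0  bus=[BusRd,Flush]  L0: P0=I P1=S P2=S  mem[L0]=88
10. P1: store L1 := 24  bus=[-]  L1: P0=I P1=M P2=I  mem[L1]=30
11. P2: load  L0  bus=[-]  L0: P0=I P1=S P2=S  mem[L0]=88
12. P2: store L0 := 81  bus=[BusRdX]  L0: P0=I P1=I P2=M  mem[L0]=88
13. P0: load  L0  bus=[BusRd,Flush]  L0: P0=S P1=I P2=S  mem[L0]=81
14. P1: load  L0  bus=[BusRd]  L0: P0=S P1=S P2=S  mem[L0]=81
15. P2: store L1 := 26  bus=[BusRdX,Flush]  L1: P0=I P1=I P2=M  mem[L1]=24
16. P0: load  L0  bus=[-]  L0: P0=S P1=S P2=S  mem[L0]=81
17. P1: store L0 := 2  bus=[BusRdX]  L0: P0=I P1=M P2=I  mem[L0]=81
18. P0: load  L1  bus=[BusRd,Flush]  L1: P0=S P1=I P2=S  mem[L1]=26
19. P2: store L0 := 4  bus=[BusRdX,Flush]  L0: P0=I P1=I P2=M  mem[L0]=2
20. P0: load  L1  bus=[-]  L1: P0=S P1=I P2=S  mem[L1]=26
21. P0: load  L0  bus=[BusRd,Flush]  L0: P0=S P1=I P2=S  mem[L0]=4
22. P0: load  L1  bus=[-]  L1: P0=S P1=I P2=S  mem[L1]=26
23. P1: load  L0  bus=[BusRd]  L0: P0=S P1=S P2=S  mem[L0]=4
24. P1: store L1 := 42  bus=[BusRdX]  L1: P0=I P1=M P2=I  mem[L1]=26
25. P1: store L0 := 63  bus=[BusRdX]  L0: P0=I P1=M P2=I  mem[L0]=4
26. P2: store L1 := 73  bus=[BusRdX,Flush]  L1: P0=I P1=I P2=M  mem[L1]=42
27. P2: load  L0  bus=[BusRd,Flush]  L0: P0=I P1=S P2=S  mem[L0]=63

invalidations = 4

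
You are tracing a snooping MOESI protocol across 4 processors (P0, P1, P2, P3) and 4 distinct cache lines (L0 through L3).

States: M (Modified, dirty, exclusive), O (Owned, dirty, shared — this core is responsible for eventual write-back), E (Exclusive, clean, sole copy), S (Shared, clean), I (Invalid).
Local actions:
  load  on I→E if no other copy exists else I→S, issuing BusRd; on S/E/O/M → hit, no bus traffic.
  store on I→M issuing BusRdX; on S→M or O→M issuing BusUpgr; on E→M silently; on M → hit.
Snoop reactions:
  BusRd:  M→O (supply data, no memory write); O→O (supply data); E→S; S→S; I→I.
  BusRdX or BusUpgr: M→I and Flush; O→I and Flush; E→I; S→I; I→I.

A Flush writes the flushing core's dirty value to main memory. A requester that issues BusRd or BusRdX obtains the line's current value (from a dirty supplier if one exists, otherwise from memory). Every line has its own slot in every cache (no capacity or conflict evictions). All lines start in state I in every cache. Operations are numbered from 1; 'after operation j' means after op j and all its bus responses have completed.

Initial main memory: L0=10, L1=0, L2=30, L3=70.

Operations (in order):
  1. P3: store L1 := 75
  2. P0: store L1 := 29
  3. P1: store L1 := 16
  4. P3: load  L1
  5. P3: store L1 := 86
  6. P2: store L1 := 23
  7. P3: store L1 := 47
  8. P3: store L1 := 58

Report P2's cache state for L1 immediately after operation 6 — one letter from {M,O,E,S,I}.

state = M

step 1: P3: store L1 := 75  ⟶  IIIM  (L1)  txn=BusRdX  M[L1]=0
step 2: P0: store L1 := 29  ⟶  MIII  (L1)  txn=BusRdX+Flush  M[L1]=75
step 3: P1: store L1 := 16  ⟶  IMII  (L1)  txn=BusRdX+Flush  M[L1]=29
step 4: P3: load  L1  ⟶  IOIS  (L1)  txn=BusRd  M[L1]=29
step 5: P3: store L1 := 86  ⟶  IIIM  (L1)  txn=BusUpgr+Flush  M[L1]=16
step 6: P2: store L1 := 23  ⟶  IIMI  (L1)  txn=BusRdX+Flush  M[L1]=86
step 7: P3: store L1 := 47  ⟶  IIIM  (L1)  txn=BusRdX+Flush  M[L1]=23
step 8: P3: store L1 := 58  ⟶  IIIM  (L1)  txn=∅  M[L1]=23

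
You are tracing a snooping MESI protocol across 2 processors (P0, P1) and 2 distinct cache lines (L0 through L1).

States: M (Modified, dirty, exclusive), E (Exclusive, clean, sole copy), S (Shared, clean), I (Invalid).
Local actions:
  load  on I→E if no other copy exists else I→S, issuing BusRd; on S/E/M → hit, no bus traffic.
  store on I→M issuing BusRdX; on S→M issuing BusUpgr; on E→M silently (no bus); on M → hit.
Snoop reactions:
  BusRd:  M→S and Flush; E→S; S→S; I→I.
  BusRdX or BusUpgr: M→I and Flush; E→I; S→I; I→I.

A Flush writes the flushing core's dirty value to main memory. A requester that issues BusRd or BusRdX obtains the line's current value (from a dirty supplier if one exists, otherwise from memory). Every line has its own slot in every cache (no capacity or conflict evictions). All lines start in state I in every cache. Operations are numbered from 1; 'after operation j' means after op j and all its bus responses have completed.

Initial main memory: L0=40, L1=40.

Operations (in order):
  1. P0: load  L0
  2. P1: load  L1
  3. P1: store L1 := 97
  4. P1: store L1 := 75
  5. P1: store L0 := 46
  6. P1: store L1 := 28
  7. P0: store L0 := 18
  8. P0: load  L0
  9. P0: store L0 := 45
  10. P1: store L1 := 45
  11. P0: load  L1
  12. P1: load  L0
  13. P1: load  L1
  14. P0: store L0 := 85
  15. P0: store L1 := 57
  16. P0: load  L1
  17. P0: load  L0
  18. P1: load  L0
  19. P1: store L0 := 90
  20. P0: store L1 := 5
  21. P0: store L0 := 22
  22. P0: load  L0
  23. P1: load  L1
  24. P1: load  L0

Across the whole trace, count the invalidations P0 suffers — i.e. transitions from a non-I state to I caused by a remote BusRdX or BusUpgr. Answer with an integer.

invalidations = 2

[1] P0: load  L0 | P0:E(40), P1:I | bus: BusRd
[2] P1: load  L1 | P0:I, P1:E(40) | bus: BusRd
[3] P1: store L1 := 97 | P0:I, P1:M(97) | bus: none
[4] P1: store L1 := 75 | P0:I, P1:M(75) | bus: none
[5] P1: store L0 := 46 | P0:I, P1:M(46) | bus: BusRdX
[6] P1: store L1 := 28 | P0:I, P1:M(28) | bus: none
[7] P0: store L0 := 18 | P0:M(18), P1:I | bus: BusRdX,Flush
[8] P0: load  L0 | P0:M(18), P1:I | bus: none
[9] P0: store L0 := 45 | P0:M(45), P1:I | bus: none
[10] P1: store L1 := 45 | P0:I, P1:M(45) | bus: none
[11] P0: load  L1 | P0:S(45), P1:S(45) | bus: BusRd,Flush
[12] P1: load  L0 | P0:S(45), P1:S(45) | bus: BusRd,Flush
[13] P1: load  L1 | P0:S(45), P1:S(45) | bus: none
[14] P0: store L0 := 85 | P0:M(85), P1:I | bus: BusUpgr
[15] P0: store L1 := 57 | P0:M(57), P1:I | bus: BusUpgr
[16] P0: load  L1 | P0:M(57), P1:I | bus: none
[17] P0: load  L0 | P0:M(85), P1:I | bus: none
[18] P1: load  L0 | P0:S(85), P1:S(85) | bus: BusRd,Flush
[19] P1: store L0 := 90 | P0:I, P1:M(90) | bus: BusUpgr
[20] P0: store L1 := 5 | P0:M(5), P1:I | bus: none
[21] P0: store L0 := 22 | P0:M(22), P1:I | bus: BusRdX,Flush
[22] P0: load  L0 | P0:M(22), P1:I | bus: none
[23] P1: load  L1 | P0:S(5), P1:S(5) | bus: BusRd,Flush
[24] P1: load  L0 | P0:S(22), P1:S(22) | bus: BusRd,Flush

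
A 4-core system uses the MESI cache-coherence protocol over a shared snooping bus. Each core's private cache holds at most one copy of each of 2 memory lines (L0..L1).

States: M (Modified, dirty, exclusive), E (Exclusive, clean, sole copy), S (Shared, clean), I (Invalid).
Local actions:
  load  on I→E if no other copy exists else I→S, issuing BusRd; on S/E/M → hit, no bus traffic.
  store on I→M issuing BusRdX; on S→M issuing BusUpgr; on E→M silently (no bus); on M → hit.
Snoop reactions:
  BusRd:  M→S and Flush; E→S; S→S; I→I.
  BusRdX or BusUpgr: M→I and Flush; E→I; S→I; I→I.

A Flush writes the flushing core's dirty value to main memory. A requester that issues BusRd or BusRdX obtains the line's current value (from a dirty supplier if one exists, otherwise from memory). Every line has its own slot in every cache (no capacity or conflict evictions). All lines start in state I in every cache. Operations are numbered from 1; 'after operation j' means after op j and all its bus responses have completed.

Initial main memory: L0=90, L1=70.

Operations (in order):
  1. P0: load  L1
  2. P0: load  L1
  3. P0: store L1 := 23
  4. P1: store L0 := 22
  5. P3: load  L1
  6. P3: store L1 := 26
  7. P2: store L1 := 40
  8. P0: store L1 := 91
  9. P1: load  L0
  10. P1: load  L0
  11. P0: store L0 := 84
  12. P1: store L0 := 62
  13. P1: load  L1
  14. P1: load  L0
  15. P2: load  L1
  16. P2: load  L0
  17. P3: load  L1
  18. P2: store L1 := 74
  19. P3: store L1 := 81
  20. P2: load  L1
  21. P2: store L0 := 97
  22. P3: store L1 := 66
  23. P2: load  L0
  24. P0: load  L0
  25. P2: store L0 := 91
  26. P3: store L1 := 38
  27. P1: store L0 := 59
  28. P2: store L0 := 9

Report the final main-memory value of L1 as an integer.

[1] P0: load  L1 | P0:E(70), P1:I, P2:I, P3:I | bus: BusRd
[2] P0: load  L1 | P0:E(70), P1:I, P2:I, P3:I | bus: none
[3] P0: store L1 := 23 | P0:M(23), P1:I, P2:I, P3:I | bus: none
[4] P1: store L0 := 22 | P0:I, P1:M(22), P2:I, P3:I | bus: BusRdX
[5] P3: load  L1 | P0:S(23), P1:I, P2:I, P3:S(23) | bus: BusRd,Flush
[6] P3: store L1 := 26 | P0:I, P1:I, P2:I, P3:M(26) | bus: BusUpgr
[7] P2: store L1 := 40 | P0:I, P1:I, P2:M(40), P3:I | bus: BusRdX,Flush
[8] P0: store L1 := 91 | P0:M(91), P1:I, P2:I, P3:I | bus: BusRdX,Flush
[9] P1: load  L0 | P0:I, P1:M(22), P2:I, P3:I | bus: none
[10] P1: load  L0 | P0:I, P1:M(22), P2:I, P3:I | bus: none
[11] P0: store L0 := 84 | P0:M(84), P1:I, P2:I, P3:I | bus: BusRdX,Flush
[12] P1: store L0 := 62 | P0:I, P1:M(62), P2:I, P3:I | bus: BusRdX,Flush
[13] P1: load  L1 | P0:S(91), P1:S(91), P2:I, P3:I | bus: BusRd,Flush
[14] P1: load  L0 | P0:I, P1:M(62), P2:I, P3:I | bus: none
[15] P2: load  L1 | P0:S(91), P1:S(91), P2:S(91), P3:I | bus: BusRd
[16] P2: load  L0 | P0:I, P1:S(62), P2:S(62), P3:I | bus: BusRd,Flush
[17] P3: load  L1 | P0:S(91), P1:S(91), P2:S(91), P3:S(91) | bus: BusRd
[18] P2: store L1 := 74 | P0:I, P1:I, P2:M(74), P3:I | bus: BusUpgr
[19] P3: store L1 := 81 | P0:I, P1:I, P2:I, P3:M(81) | bus: BusRdX,Flush
[20] P2: load  L1 | P0:I, P1:I, P2:S(81), P3:S(81) | bus: BusRd,Flush
[21] P2: store L0 := 97 | P0:I, P1:I, P2:M(97), P3:I | bus: BusUpgr
[22] P3: store L1 := 66 | P0:I, P1:I, P2:I, P3:M(66) | bus: BusUpgr
[23] P2: load  L0 | P0:I, P1:I, P2:M(97), P3:I | bus: none
[24] P0: load  L0 | P0:S(97), P1:I, P2:S(97), P3:I | bus: BusRd,Flush
[25] P2: store L0 := 91 | P0:I, P1:I, P2:M(91), P3:I | bus: BusUpgr
[26] P3: store L1 := 38 | P0:I, P1:I, P2:I, P3:M(38) | bus: none
[27] P1: store L0 := 59 | P0:I, P1:M(59), P2:I, P3:I | bus: BusRdX,Flush
[28] P2: store L0 := 9 | P0:I, P1:I, P2:M(9), P3:I | bus: BusRdX,Flush

memory[L1] = 81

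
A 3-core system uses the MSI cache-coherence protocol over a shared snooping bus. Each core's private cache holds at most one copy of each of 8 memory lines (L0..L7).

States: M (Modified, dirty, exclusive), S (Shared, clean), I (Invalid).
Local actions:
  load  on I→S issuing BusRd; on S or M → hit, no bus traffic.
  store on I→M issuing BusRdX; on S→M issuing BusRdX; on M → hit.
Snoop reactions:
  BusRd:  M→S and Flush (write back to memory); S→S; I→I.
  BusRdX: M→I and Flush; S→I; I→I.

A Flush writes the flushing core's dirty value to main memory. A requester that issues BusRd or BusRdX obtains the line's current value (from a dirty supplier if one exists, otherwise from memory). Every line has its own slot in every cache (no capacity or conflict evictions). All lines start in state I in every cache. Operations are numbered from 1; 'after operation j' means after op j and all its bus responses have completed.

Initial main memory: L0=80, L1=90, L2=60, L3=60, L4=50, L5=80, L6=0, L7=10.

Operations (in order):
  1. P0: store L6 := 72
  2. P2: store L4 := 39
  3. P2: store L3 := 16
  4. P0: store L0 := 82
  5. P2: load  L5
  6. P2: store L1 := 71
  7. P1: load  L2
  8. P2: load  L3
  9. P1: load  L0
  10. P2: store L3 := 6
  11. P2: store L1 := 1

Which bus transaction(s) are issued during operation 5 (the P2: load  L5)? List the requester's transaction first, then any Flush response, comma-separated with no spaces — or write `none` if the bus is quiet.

bus = BusRd

1. P0: store L6 := 72  bus=[BusRdX]  L6: P0=M P1=I P2=I  mem[L6]=0
2. P2: store L4 := 39  bus=[BusRdX]  L4: P0=I P1=I P2=M  mem[L4]=50
3. P2: store L3 := 16  bus=[BusRdX]  L3: P0=I P1=I P2=M  mem[L3]=60
4. P0: store L0 := 82  bus=[BusRdX]  L0: P0=M P1=I P2=I  mem[L0]=80
5. P2: load  L5  bus=[BusRd]  L5: P0=I P1=I P2=S  mem[L5]=80
6. P2: store L1 := 71  bus=[BusRdX]  L1: P0=I P1=I P2=M  mem[L1]=90
7. P1: load  L2  bus=[BusRd]  L2: P0=I P1=S P2=I  mem[L2]=60
8. P2: load  L3  bus=[-]  L3: P0=I P1=I P2=M  mem[L3]=60
9. P1: load  L0  bus=[BusRd,Flush]  L0: P0=S P1=S P2=I  mem[L0]=82
10. P2: store L3 := 6  bus=[-]  L3: P0=I P1=I P2=M  mem[L3]=60
11. P2: store L1 := 1  bus=[-]  L1: P0=I P1=I P2=M  mem[L1]=90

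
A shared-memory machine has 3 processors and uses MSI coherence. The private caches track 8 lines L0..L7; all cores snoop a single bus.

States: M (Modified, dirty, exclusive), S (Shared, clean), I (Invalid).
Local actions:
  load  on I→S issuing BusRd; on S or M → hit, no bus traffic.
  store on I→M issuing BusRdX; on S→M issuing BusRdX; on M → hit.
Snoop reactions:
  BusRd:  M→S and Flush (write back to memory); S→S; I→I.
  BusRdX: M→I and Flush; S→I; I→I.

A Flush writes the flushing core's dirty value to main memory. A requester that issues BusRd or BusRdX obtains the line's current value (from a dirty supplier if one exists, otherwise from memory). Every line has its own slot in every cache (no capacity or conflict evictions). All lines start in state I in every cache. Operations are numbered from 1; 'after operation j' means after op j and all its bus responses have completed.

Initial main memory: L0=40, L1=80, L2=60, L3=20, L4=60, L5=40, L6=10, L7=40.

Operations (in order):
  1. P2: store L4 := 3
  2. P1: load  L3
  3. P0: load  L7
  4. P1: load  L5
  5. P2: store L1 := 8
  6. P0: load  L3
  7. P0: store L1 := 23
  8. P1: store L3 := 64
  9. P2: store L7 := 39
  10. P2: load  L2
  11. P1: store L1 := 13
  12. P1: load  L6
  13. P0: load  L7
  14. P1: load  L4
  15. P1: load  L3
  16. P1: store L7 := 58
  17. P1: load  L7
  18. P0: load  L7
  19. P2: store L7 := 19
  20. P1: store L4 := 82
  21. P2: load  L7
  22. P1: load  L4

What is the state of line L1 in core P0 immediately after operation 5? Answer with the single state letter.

  op1 P2: store L4 := 3 → I/I/M on L4; bus BusRdX; mem=60
  op2 P1: load  L3 → I/S/I on L3; bus BusRd; mem=20
  op3 P0: load  L7 → S/I/I on L7; bus BusRd; mem=40
  op4 P1: load  L5 → I/S/I on L5; bus BusRd; mem=40
  op5 P2: store L1 := 8 → I/I/M on L1; bus BusRdX; mem=80
  op6 P0: load  L3 → S/S/I on L3; bus BusRd; mem=20
  op7 P0: store L1 := 23 → M/I/I on L1; bus BusRdX Flush; mem=8
  op8 P1: store L3 := 64 → I/M/I on L3; bus BusRdX; mem=20
  op9 P2: store L7 := 39 → I/I/M on L7; bus BusRdX; mem=40
  op10 P2: load  L2 → I/I/S on L2; bus BusRd; mem=60
  op11 P1: store L1 := 13 → I/M/I on L1; bus BusRdX Flush; mem=23
  op12 P1: load  L6 → I/S/I on L6; bus BusRd; mem=10
  op13 P0: load  L7 → S/I/S on L7; bus BusRd Flush; mem=39
  op14 P1: load  L4 → I/S/S on L4; bus BusRd Flush; mem=3
  op15 P1: load  L3 → I/M/I on L3; bus (none); mem=20
  op16 P1: store L7 := 58 → I/M/I on L7; bus BusRdX; mem=39
  op17 P1: load  L7 → I/M/I on L7; bus (none); mem=39
  op18 P0: load  L7 → S/S/I on L7; bus BusRd Flush; mem=58
  op19 P2: store L7 := 19 → I/I/M on L7; bus BusRdX; mem=58
  op20 P1: store L4 := 82 → I/M/I on L4; bus BusRdX; mem=3
  op21 P2: load  L7 → I/I/M on L7; bus (none); mem=58
  op22 P1: load  L4 → I/M/I on L4; bus (none); mem=3

state = I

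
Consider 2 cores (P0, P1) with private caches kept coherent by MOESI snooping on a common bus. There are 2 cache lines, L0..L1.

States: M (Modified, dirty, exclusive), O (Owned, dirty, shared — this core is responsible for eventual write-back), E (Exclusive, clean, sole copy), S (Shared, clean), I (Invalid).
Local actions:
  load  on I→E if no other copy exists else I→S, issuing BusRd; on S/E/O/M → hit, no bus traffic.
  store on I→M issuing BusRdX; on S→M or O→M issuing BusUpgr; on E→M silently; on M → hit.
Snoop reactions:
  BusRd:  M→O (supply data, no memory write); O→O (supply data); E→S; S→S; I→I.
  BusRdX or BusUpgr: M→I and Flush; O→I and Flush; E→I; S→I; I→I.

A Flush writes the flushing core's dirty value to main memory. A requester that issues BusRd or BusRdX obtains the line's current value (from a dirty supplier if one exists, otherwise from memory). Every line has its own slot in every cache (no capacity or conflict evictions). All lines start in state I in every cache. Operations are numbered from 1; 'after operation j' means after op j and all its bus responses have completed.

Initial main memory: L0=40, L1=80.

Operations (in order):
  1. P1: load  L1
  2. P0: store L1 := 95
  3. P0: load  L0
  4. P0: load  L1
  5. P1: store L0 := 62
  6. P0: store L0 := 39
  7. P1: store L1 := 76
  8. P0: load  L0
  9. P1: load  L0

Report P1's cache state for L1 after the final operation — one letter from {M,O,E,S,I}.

state = M

step 1: P1: load  L1  ⟶  IE  (L1)  txn=BusRd  M[L1]=80
step 2: P0: store L1 := 95  ⟶  MI  (L1)  txn=BusRdX  M[L1]=80
step 3: P0: load  L0  ⟶  EI  (L0)  txn=BusRd  M[L0]=40
step 4: P0: load  L1  ⟶  MI  (L1)  txn=∅  M[L1]=80
step 5: P1: store L0 := 62  ⟶  IM  (L0)  txn=BusRdX  M[L0]=40
step 6: P0: store L0 := 39  ⟶  MI  (L0)  txn=BusRdX+Flush  M[L0]=62
step 7: P1: store L1 := 76  ⟶  IM  (L1)  txn=BusRdX+Flush  M[L1]=95
step 8: P0: load  L0  ⟶  MI  (L0)  txn=∅  M[L0]=62
step 9: P1: load  L0  ⟶  OS  (L0)  txn=BusRd  M[L0]=62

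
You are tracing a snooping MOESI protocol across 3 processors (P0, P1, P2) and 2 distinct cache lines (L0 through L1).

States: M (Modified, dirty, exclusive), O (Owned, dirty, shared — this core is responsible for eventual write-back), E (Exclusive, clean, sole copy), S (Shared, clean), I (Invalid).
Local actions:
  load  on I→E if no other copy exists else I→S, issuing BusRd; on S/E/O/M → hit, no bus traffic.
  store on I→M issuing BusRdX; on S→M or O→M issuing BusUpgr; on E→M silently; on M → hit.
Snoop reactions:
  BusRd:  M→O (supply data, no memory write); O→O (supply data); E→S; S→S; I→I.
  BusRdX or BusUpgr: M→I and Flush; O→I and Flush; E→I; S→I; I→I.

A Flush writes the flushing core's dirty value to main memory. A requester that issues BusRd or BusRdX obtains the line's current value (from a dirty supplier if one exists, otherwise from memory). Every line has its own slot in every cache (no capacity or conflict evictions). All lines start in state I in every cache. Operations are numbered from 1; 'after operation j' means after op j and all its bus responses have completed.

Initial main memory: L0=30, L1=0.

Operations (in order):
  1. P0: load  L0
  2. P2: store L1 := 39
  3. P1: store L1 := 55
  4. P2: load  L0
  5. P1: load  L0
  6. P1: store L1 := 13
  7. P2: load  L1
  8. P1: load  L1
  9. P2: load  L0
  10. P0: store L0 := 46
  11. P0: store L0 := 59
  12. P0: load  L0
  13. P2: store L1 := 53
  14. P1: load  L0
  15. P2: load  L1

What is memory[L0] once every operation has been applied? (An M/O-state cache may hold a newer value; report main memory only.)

memory[L0] = 30

[1] P0: load  L0 | P0:E(30), P1:I, P2:I | bus: BusRd
[2] P2: store L1 := 39 | P0:I, P1:I, P2:M(39) | bus: BusRdX
[3] P1: store L1 := 55 | P0:I, P1:M(55), P2:I | bus: BusRdX,Flush
[4] P2: load  L0 | P0:S(30), P1:I, P2:S(30) | bus: BusRd
[5] P1: load  L0 | P0:S(30), P1:S(30), P2:S(30) | bus: BusRd
[6] P1: store L1 := 13 | P0:I, P1:M(13), P2:I | bus: none
[7] P2: load  L1 | P0:I, P1:O(13), P2:S(13) | bus: BusRd
[8] P1: load  L1 | P0:I, P1:O(13), P2:S(13) | bus: none
[9] P2: load  L0 | P0:S(30), P1:S(30), P2:S(30) | bus: none
[10] P0: store L0 := 46 | P0:M(46), P1:I, P2:I | bus: BusUpgr
[11] P0: store L0 := 59 | P0:M(59), P1:I, P2:I | bus: none
[12] P0: load  L0 | P0:M(59), P1:I, P2:I | bus: none
[13] P2: store L1 := 53 | P0:I, P1:I, P2:M(53) | bus: BusUpgr,Flush
[14] P1: load  L0 | P0:O(59), P1:S(59), P2:I | bus: BusRd
[15] P2: load  L1 | P0:I, P1:I, P2:M(53) | bus: none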